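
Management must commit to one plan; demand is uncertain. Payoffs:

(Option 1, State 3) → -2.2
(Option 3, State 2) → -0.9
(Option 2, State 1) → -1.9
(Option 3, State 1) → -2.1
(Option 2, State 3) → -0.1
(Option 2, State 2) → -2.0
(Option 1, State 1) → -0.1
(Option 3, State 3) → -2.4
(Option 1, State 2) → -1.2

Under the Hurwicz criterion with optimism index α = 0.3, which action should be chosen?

Option 2

Option 1: 0.3·(-0.1) + 0.7·(-2.2) = -1.57
Option 2: 0.3·(-0.1) + 0.7·(-2.0) = -1.43
Option 3: 0.3·(-0.9) + 0.7·(-2.4) = -1.95
Highest Hurwicz score = -1.43 → Option 2.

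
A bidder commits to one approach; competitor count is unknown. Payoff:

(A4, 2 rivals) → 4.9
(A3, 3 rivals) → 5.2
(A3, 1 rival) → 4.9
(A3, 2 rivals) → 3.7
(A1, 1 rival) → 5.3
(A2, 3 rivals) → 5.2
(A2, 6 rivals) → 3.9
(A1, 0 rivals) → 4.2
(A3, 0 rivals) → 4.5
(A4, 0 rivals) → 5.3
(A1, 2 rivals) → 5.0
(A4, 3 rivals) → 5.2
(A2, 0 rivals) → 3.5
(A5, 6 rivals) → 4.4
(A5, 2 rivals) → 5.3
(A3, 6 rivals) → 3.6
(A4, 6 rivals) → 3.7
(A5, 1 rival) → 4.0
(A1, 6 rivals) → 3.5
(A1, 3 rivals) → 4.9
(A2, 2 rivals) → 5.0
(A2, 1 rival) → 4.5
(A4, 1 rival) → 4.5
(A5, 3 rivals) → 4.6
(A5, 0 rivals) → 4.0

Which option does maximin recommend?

Row minima: A1=3.5, A2=3.5, A3=3.6, A4=3.7, A5=4.0
Best worst-case = 4.0 → A5.

A5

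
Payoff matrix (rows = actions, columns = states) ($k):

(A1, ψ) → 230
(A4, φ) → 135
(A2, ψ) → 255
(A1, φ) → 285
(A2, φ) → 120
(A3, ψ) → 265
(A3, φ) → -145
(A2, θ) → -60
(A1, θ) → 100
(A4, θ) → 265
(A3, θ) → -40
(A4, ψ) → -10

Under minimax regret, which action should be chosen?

A1

Column bests: θ=265, φ=285, ψ=265.
A1 regrets: 165, 0, 35 → max 165
A2 regrets: 325, 165, 10 → max 325
A3 regrets: 305, 430, 0 → max 430
A4 regrets: 0, 150, 275 → max 275
Smallest max regret = 165 → A1.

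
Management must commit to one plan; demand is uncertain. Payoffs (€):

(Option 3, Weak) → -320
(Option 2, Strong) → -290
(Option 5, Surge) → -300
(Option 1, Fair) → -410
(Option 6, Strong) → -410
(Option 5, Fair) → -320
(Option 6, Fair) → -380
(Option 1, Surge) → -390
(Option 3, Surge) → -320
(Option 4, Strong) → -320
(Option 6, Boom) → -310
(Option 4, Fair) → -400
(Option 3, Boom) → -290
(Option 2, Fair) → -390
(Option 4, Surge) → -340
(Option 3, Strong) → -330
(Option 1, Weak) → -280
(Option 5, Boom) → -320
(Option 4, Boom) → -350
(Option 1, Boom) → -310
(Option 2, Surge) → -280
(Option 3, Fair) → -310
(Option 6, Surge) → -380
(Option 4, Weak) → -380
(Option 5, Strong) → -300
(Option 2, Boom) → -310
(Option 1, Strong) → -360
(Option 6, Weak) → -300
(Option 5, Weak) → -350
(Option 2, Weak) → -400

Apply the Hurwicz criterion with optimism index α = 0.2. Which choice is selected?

Option 3

Option 1: 0.2·(-280) + 0.8·(-410) = -384
Option 2: 0.2·(-280) + 0.8·(-400) = -376
Option 3: 0.2·(-290) + 0.8·(-330) = -322
Option 4: 0.2·(-320) + 0.8·(-400) = -384
Option 5: 0.2·(-300) + 0.8·(-350) = -340
Option 6: 0.2·(-300) + 0.8·(-410) = -388
Highest Hurwicz score = -322 → Option 3.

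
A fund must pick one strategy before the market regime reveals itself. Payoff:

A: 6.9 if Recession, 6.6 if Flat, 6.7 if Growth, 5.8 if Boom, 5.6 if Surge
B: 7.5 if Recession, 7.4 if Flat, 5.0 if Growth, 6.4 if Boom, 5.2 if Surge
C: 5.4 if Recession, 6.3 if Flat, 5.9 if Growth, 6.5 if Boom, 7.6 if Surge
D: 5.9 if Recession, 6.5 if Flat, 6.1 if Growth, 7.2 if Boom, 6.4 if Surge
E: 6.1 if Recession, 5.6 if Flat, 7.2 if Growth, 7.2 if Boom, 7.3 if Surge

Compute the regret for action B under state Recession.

0.0

Best payoff under Recession is 7.5.
Regret = 7.5 − 7.5 = 0.0.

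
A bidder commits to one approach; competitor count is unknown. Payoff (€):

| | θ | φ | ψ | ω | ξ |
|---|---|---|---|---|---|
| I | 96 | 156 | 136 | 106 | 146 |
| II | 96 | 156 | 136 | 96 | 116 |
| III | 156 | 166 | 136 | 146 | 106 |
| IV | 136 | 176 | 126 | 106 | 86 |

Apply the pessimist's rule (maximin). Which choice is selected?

III

Row minima: I=96, II=96, III=106, IV=86
Best worst-case = 106 → III.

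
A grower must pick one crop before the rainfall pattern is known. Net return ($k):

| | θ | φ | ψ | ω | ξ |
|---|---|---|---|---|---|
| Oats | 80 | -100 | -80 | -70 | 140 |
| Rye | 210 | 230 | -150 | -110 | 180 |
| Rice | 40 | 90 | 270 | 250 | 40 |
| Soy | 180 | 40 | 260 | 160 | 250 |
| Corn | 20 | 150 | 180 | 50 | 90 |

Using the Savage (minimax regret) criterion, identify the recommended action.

Column bests: θ=210, φ=230, ψ=270, ω=250, ξ=250.
Oats regrets: 130, 330, 350, 320, 110 → max 350
Rye regrets: 0, 0, 420, 360, 70 → max 420
Rice regrets: 170, 140, 0, 0, 210 → max 210
Soy regrets: 30, 190, 10, 90, 0 → max 190
Corn regrets: 190, 80, 90, 200, 160 → max 200
Smallest max regret = 190 → Soy.

Soy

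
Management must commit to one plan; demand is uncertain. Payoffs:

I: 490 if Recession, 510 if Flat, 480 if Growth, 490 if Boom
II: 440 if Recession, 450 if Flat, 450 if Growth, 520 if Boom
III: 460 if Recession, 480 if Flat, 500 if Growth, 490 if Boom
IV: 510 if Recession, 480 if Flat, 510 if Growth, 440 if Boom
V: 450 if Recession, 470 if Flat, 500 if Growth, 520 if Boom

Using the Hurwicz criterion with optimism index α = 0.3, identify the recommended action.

I

I: 0.3·510 + 0.7·480 = 489
II: 0.3·520 + 0.7·440 = 464
III: 0.3·500 + 0.7·460 = 472
IV: 0.3·510 + 0.7·440 = 461
V: 0.3·520 + 0.7·450 = 471
Highest Hurwicz score = 489 → I.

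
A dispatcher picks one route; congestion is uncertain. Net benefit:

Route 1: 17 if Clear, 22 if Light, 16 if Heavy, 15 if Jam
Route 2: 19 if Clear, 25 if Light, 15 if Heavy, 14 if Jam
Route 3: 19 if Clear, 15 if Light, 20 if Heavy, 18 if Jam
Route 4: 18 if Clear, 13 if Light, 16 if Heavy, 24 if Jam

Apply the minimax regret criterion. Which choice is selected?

Route 1

Column bests: Clear=19, Light=25, Heavy=20, Jam=24.
Route 1 regrets: 2, 3, 4, 9 → max 9
Route 2 regrets: 0, 0, 5, 10 → max 10
Route 3 regrets: 0, 10, 0, 6 → max 10
Route 4 regrets: 1, 12, 4, 0 → max 12
Smallest max regret = 9 → Route 1.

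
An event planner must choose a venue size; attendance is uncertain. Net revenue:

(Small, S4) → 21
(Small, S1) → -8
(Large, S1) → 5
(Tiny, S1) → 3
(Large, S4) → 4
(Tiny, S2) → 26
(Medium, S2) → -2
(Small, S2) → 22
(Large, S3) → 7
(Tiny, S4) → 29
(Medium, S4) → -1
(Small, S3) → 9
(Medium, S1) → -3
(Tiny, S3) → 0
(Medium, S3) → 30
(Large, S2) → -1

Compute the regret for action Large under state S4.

25

Best payoff under S4 is 29.
Regret = 29 − 4 = 25.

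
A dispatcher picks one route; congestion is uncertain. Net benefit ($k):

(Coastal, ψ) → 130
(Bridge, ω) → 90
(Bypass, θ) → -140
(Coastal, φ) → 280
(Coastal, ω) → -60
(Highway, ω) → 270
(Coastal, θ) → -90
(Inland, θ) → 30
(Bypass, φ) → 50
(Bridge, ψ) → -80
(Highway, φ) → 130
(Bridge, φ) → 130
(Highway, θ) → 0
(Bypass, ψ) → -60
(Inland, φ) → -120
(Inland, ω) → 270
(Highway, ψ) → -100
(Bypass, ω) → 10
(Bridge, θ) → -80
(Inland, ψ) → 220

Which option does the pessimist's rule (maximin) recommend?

Bridge

Row minima: Highway=-100, Bypass=-140, Inland=-120, Bridge=-80, Coastal=-90
Best worst-case = -80 → Bridge.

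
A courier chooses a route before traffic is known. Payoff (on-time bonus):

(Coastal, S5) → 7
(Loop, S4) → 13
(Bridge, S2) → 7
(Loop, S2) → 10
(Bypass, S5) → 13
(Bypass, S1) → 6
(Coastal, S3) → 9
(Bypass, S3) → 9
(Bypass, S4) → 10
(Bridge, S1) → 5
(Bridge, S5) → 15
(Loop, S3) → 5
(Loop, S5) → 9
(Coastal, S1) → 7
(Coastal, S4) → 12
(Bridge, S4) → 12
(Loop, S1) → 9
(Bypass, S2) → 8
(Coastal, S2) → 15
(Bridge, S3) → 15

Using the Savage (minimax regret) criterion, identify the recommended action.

Column bests: S1=9, S2=15, S3=15, S4=13, S5=15.
Bypass regrets: 3, 7, 6, 3, 2 → max 7
Coastal regrets: 2, 0, 6, 1, 8 → max 8
Loop regrets: 0, 5, 10, 0, 6 → max 10
Bridge regrets: 4, 8, 0, 1, 0 → max 8
Smallest max regret = 7 → Bypass.

Bypass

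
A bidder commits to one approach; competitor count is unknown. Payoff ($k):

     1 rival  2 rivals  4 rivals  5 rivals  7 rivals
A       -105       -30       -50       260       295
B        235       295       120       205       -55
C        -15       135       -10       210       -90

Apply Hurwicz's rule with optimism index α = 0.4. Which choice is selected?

B

A: 0.4·295 + 0.6·(-105) = 55
B: 0.4·295 + 0.6·(-55) = 85
C: 0.4·210 + 0.6·(-90) = 30
Highest Hurwicz score = 85 → B.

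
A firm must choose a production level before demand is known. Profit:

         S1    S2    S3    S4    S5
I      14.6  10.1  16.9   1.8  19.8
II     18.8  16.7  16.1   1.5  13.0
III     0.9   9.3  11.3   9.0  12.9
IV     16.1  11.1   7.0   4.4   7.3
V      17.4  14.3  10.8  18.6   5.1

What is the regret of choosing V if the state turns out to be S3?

6.1

Best payoff under S3 is 16.9.
Regret = 16.9 − 10.8 = 6.1.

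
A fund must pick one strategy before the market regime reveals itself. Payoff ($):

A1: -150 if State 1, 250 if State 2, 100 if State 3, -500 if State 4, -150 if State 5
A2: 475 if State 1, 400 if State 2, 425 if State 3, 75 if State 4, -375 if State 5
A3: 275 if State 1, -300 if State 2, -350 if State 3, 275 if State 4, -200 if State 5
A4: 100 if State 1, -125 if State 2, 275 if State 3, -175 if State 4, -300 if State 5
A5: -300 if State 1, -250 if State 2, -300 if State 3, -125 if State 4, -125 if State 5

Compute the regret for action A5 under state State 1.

Best payoff under State 1 is 475.
Regret = 475 − (-300) = 775.

775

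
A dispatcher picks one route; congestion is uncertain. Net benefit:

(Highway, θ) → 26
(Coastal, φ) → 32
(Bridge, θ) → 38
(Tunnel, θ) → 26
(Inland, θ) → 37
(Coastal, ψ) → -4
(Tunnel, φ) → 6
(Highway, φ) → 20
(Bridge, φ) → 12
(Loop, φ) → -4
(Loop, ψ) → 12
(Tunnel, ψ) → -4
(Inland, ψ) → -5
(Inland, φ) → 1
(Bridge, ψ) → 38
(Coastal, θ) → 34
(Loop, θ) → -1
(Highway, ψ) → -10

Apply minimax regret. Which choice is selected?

Column bests: θ=38, φ=32, ψ=38.
Coastal regrets: 4, 0, 42 → max 42
Tunnel regrets: 12, 26, 42 → max 42
Highway regrets: 12, 12, 48 → max 48
Bridge regrets: 0, 20, 0 → max 20
Loop regrets: 39, 36, 26 → max 39
Inland regrets: 1, 31, 43 → max 43
Smallest max regret = 20 → Bridge.

Bridge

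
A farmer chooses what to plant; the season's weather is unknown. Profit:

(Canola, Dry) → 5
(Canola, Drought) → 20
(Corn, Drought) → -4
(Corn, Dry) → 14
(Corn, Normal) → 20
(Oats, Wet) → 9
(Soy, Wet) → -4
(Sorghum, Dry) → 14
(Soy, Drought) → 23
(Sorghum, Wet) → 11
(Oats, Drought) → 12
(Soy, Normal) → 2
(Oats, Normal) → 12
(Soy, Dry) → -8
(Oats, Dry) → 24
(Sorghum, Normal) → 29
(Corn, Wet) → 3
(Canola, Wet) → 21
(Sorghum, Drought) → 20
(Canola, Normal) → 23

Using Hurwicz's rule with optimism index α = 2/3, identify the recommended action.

Sorghum

Canola: 2/3·23 + 1/3·5 = 17
Oats: 2/3·24 + 1/3·9 = 19
Soy: 2/3·23 + 1/3·(-8) = 38/3
Corn: 2/3·20 + 1/3·(-4) = 12
Sorghum: 2/3·29 + 1/3·11 = 23
Highest Hurwicz score = 23 → Sorghum.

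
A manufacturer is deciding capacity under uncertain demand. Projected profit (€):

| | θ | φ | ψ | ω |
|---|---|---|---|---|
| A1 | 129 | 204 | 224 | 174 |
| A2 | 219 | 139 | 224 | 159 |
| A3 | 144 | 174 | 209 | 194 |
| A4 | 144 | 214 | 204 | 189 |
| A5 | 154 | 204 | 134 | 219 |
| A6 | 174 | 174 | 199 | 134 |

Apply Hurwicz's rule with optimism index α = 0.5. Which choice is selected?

A1: 0.5·224 + 0.5·129 = 176.5
A2: 0.5·224 + 0.5·139 = 181.5
A3: 0.5·209 + 0.5·144 = 176.5
A4: 0.5·214 + 0.5·144 = 179
A5: 0.5·219 + 0.5·134 = 176.5
A6: 0.5·199 + 0.5·134 = 166.5
Highest Hurwicz score = 181.5 → A2.

A2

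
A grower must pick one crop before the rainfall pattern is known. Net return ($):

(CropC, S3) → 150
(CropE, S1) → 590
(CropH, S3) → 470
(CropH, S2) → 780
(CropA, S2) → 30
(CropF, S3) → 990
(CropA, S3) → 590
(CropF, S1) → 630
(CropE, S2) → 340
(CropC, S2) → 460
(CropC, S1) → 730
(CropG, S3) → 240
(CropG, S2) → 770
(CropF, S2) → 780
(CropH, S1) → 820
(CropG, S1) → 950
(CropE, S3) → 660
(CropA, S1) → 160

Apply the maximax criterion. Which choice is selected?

CropF

Row maxima: CropE=660, CropC=730, CropA=590, CropH=820, CropG=950, CropF=990
Best best-case = 990 → CropF.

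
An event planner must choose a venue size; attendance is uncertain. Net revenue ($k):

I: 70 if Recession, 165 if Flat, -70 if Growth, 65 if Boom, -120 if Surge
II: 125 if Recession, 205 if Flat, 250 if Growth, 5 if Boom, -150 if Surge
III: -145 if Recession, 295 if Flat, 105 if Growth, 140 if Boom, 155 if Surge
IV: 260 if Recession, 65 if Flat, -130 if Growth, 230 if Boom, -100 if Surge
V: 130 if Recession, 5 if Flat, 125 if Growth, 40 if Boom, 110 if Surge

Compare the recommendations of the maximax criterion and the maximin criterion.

maximax → III; maximin → V (disagree)

Row maxima: I=165, II=250, III=295, IV=260, V=130
Best best-case = 295 → III.
Row minima: I=-120, II=-150, III=-145, IV=-130, V=5
Best worst-case = 5 → V.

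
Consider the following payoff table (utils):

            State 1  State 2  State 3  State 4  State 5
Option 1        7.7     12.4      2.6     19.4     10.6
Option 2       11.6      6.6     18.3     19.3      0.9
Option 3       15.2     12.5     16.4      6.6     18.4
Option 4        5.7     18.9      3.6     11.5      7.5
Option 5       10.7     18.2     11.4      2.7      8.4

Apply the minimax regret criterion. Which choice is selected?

Option 3

Column bests: State 1=15.2, State 2=18.9, State 3=18.3, State 4=19.4, State 5=18.4.
Option 1 regrets: 7.5, 6.5, 15.7, 0.0, 7.8 → max 15.7
Option 2 regrets: 3.6, 12.3, 0.0, 0.1, 17.5 → max 17.5
Option 3 regrets: 0.0, 6.4, 1.9, 12.8, 0.0 → max 12.8
Option 4 regrets: 9.5, 0.0, 14.7, 7.9, 10.9 → max 14.7
Option 5 regrets: 4.5, 0.7, 6.9, 16.7, 10.0 → max 16.7
Smallest max regret = 12.8 → Option 3.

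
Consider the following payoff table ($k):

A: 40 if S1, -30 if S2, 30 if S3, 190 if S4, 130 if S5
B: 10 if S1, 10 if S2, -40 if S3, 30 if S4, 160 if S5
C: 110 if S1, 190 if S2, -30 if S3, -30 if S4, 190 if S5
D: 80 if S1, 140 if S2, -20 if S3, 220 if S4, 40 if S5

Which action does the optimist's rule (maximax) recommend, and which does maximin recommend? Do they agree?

maximax → D; maximin → D (agree)

Row maxima: A=190, B=160, C=190, D=220
Best best-case = 220 → D.
Row minima: A=-30, B=-40, C=-30, D=-20
Best worst-case = -20 → D.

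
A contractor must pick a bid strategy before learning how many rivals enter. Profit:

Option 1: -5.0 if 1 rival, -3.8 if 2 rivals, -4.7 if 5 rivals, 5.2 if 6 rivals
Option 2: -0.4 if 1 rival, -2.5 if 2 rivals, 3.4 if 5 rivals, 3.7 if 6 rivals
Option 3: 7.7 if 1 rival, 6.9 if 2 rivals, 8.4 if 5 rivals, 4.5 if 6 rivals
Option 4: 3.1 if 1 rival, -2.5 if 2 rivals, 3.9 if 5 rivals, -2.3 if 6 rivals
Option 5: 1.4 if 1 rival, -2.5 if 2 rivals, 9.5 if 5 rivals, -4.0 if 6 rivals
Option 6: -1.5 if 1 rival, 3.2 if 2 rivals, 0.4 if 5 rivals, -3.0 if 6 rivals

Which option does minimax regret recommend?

Option 3

Column bests: 1 rival=7.7, 2 rivals=6.9, 5 rivals=9.5, 6 rivals=5.2.
Option 1 regrets: 12.7, 10.7, 14.2, 0.0 → max 14.2
Option 2 regrets: 8.1, 9.4, 6.1, 1.5 → max 9.4
Option 3 regrets: 0.0, 0.0, 1.1, 0.7 → max 1.1
Option 4 regrets: 4.6, 9.4, 5.6, 7.5 → max 9.4
Option 5 regrets: 6.3, 9.4, 0.0, 9.2 → max 9.4
Option 6 regrets: 9.2, 3.7, 9.1, 8.2 → max 9.2
Smallest max regret = 1.1 → Option 3.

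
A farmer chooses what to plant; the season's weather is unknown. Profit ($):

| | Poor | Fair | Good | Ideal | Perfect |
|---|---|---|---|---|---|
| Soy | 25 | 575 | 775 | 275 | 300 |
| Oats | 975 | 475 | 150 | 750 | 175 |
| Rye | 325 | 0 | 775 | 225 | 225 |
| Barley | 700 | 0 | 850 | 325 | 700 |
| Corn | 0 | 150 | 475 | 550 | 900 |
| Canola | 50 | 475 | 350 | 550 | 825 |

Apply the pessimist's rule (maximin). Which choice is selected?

Oats

Row minima: Soy=25, Oats=150, Rye=0, Barley=0, Corn=0, Canola=50
Best worst-case = 150 → Oats.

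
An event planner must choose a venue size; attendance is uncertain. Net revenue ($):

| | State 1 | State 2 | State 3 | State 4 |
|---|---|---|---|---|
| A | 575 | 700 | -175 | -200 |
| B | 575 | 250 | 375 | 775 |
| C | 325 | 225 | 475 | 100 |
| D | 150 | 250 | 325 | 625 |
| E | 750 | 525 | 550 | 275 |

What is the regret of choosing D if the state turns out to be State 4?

Best payoff under State 4 is 775.
Regret = 775 − 625 = 150.

150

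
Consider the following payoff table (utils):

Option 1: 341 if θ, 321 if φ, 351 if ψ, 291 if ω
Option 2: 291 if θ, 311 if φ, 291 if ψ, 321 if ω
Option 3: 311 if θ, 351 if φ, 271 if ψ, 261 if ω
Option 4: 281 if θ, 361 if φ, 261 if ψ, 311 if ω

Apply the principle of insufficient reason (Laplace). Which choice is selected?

Row averages: Option 1=326, Option 2=303.5, Option 3=298.5, Option 4=303.5
Highest average = 326 → Option 1.

Option 1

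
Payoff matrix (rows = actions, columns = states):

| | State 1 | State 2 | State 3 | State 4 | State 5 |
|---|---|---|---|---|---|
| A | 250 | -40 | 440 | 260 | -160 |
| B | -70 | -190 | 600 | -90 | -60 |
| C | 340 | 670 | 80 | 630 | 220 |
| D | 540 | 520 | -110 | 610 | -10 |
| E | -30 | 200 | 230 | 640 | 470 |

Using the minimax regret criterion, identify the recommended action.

Column bests: State 1=540, State 2=670, State 3=600, State 4=640, State 5=470.
A regrets: 290, 710, 160, 380, 630 → max 710
B regrets: 610, 860, 0, 730, 530 → max 860
C regrets: 200, 0, 520, 10, 250 → max 520
D regrets: 0, 150, 710, 30, 480 → max 710
E regrets: 570, 470, 370, 0, 0 → max 570
Smallest max regret = 520 → C.

C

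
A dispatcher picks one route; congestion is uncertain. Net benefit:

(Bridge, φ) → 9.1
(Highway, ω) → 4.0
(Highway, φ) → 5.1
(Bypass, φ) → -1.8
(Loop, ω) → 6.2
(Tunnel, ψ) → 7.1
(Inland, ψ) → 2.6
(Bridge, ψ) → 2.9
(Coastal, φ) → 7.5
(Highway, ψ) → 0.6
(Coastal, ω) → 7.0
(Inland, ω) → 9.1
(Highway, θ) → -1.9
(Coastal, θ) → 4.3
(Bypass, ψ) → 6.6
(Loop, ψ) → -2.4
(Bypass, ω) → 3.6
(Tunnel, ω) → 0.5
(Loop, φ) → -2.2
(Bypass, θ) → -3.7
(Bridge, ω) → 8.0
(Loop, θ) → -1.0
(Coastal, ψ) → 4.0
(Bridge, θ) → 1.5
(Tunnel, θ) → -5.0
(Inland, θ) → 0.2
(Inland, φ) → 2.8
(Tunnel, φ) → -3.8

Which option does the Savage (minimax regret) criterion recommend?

Column bests: θ=4.3, φ=9.1, ψ=7.1, ω=9.1.
Inland regrets: 4.1, 6.3, 4.5, 0.0 → max 6.3
Highway regrets: 6.2, 4.0, 6.5, 5.1 → max 6.5
Bypass regrets: 8.0, 10.9, 0.5, 5.5 → max 10.9
Loop regrets: 5.3, 11.3, 9.5, 2.9 → max 11.3
Coastal regrets: 0.0, 1.6, 3.1, 2.1 → max 3.1
Tunnel regrets: 9.3, 12.9, 0.0, 8.6 → max 12.9
Bridge regrets: 2.8, 0.0, 4.2, 1.1 → max 4.2
Smallest max regret = 3.1 → Coastal.

Coastal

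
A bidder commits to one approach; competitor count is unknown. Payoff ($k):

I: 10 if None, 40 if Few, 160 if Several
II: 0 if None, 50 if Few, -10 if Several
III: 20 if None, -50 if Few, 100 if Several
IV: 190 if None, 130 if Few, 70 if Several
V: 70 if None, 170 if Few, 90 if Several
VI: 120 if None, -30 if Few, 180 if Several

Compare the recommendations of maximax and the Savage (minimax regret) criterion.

Row maxima: I=160, II=50, III=100, IV=190, V=170, VI=180
Best best-case = 190 → IV.
Column bests: None=190, Few=170, Several=180.
I regrets: 180, 130, 20 → max 180
II regrets: 190, 120, 190 → max 190
III regrets: 170, 220, 80 → max 220
IV regrets: 0, 40, 110 → max 110
V regrets: 120, 0, 90 → max 120
VI regrets: 70, 200, 0 → max 200
Smallest max regret = 110 → IV.

maximax → IV; minimax regret → IV (agree)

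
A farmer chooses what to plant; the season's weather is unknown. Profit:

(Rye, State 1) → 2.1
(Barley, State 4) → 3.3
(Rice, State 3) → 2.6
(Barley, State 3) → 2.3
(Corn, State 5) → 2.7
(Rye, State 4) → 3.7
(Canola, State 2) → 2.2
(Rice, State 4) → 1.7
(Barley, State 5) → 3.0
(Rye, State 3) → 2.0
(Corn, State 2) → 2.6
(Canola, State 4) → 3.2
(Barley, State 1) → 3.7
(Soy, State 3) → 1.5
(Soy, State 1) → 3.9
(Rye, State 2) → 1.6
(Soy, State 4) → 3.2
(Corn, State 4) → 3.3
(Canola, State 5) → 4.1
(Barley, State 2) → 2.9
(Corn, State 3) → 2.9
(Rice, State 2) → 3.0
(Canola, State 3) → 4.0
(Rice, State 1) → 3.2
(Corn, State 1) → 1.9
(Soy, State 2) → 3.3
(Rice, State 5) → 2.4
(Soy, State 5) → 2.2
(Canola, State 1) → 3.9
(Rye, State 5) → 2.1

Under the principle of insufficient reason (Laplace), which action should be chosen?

Row averages: Rye=2.3, Soy=2.82, Rice=2.58, Canola=3.48, Corn=2.68, Barley=3.04
Highest average = 3.48 → Canola.

Canola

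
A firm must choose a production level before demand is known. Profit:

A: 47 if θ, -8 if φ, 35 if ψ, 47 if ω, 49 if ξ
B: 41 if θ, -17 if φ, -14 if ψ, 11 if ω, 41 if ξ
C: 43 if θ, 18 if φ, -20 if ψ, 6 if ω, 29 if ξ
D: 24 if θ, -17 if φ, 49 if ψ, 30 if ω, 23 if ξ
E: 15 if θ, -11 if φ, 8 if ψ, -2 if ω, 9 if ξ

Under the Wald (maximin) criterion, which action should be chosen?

Row minima: A=-8, B=-17, C=-20, D=-17, E=-11
Best worst-case = -8 → A.

A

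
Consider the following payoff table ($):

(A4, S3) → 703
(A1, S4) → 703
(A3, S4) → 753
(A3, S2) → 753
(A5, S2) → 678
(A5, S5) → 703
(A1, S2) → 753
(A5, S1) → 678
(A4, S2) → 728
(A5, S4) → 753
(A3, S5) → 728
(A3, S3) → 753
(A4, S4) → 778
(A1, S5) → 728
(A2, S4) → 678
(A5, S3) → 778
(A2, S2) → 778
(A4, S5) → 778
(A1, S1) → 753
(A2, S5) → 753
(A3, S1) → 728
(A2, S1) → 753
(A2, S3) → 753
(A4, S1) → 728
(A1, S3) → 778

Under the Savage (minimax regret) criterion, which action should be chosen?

Column bests: S1=753, S2=778, S3=778, S4=778, S5=778.
A1 regrets: 0, 25, 0, 75, 50 → max 75
A2 regrets: 0, 0, 25, 100, 25 → max 100
A3 regrets: 25, 25, 25, 25, 50 → max 50
A4 regrets: 25, 50, 75, 0, 0 → max 75
A5 regrets: 75, 100, 0, 25, 75 → max 100
Smallest max regret = 50 → A3.

A3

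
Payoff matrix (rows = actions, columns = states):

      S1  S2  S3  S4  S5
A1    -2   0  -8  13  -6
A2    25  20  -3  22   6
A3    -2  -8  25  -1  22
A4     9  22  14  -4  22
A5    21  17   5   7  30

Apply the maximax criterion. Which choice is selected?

A5

Row maxima: A1=13, A2=25, A3=25, A4=22, A5=30
Best best-case = 30 → A5.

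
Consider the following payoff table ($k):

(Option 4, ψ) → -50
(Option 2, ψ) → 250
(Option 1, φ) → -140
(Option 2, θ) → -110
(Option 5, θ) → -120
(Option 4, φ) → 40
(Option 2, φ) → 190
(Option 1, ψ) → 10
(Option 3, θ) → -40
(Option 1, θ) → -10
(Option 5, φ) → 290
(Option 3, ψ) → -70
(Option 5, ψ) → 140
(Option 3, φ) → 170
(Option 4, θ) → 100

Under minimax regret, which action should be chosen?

Column bests: θ=100, φ=290, ψ=250.
Option 1 regrets: 110, 430, 240 → max 430
Option 2 regrets: 210, 100, 0 → max 210
Option 3 regrets: 140, 120, 320 → max 320
Option 4 regrets: 0, 250, 300 → max 300
Option 5 regrets: 220, 0, 110 → max 220
Smallest max regret = 210 → Option 2.

Option 2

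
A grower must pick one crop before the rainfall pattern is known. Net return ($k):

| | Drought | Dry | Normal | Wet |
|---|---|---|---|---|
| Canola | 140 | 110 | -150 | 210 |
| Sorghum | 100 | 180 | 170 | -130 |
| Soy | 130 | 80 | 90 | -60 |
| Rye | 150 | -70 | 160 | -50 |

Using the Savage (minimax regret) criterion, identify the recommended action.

Rye

Column bests: Drought=150, Dry=180, Normal=170, Wet=210.
Canola regrets: 10, 70, 320, 0 → max 320
Sorghum regrets: 50, 0, 0, 340 → max 340
Soy regrets: 20, 100, 80, 270 → max 270
Rye regrets: 0, 250, 10, 260 → max 260
Smallest max regret = 260 → Rye.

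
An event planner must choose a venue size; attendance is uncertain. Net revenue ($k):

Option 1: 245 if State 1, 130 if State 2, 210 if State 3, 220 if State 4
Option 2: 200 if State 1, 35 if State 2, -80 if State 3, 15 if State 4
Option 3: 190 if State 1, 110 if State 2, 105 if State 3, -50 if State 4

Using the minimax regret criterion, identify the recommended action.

Option 1

Column bests: State 1=245, State 2=130, State 3=210, State 4=220.
Option 1 regrets: 0, 0, 0, 0 → max 0
Option 2 regrets: 45, 95, 290, 205 → max 290
Option 3 regrets: 55, 20, 105, 270 → max 270
Smallest max regret = 0 → Option 1.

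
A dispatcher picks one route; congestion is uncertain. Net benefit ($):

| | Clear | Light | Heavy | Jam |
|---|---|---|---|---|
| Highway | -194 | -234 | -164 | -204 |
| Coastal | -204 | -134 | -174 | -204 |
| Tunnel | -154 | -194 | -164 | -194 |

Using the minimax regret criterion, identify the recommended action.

Column bests: Clear=-154, Light=-134, Heavy=-164, Jam=-194.
Highway regrets: 40, 100, 0, 10 → max 100
Coastal regrets: 50, 0, 10, 10 → max 50
Tunnel regrets: 0, 60, 0, 0 → max 60
Smallest max regret = 50 → Coastal.

Coastal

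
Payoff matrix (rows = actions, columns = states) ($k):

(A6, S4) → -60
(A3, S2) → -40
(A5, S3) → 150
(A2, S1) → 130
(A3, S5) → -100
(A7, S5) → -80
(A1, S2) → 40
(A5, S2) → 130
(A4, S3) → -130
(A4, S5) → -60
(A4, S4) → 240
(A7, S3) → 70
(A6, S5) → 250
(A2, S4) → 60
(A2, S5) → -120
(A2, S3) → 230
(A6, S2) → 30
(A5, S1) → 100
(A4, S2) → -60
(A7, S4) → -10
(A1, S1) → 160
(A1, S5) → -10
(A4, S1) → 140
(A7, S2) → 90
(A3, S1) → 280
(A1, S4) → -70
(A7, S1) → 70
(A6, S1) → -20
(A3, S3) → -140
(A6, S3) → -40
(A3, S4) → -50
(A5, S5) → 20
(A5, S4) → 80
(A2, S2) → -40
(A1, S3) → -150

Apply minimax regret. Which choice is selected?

Column bests: S1=280, S2=130, S3=230, S4=240, S5=250.
A1 regrets: 120, 90, 380, 310, 260 → max 380
A2 regrets: 150, 170, 0, 180, 370 → max 370
A3 regrets: 0, 170, 370, 290, 350 → max 370
A4 regrets: 140, 190, 360, 0, 310 → max 360
A5 regrets: 180, 0, 80, 160, 230 → max 230
A6 regrets: 300, 100, 270, 300, 0 → max 300
A7 regrets: 210, 40, 160, 250, 330 → max 330
Smallest max regret = 230 → A5.

A5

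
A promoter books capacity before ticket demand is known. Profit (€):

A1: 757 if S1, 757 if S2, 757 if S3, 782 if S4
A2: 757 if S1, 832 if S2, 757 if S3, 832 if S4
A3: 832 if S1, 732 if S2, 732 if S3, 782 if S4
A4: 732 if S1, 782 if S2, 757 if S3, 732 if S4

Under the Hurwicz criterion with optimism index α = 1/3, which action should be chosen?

A2

A1: 1/3·782 + 2/3·757 = 2296/3
A2: 1/3·832 + 2/3·757 = 782
A3: 1/3·832 + 2/3·732 = 2296/3
A4: 1/3·782 + 2/3·732 = 2246/3
Highest Hurwicz score = 782 → A2.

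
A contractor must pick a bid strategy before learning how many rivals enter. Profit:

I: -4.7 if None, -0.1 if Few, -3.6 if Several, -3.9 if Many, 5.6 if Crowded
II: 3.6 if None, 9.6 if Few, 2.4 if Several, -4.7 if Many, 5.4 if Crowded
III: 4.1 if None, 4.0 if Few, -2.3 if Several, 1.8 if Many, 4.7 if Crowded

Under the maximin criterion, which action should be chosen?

III

Row minima: I=-4.7, II=-4.7, III=-2.3
Best worst-case = -2.3 → III.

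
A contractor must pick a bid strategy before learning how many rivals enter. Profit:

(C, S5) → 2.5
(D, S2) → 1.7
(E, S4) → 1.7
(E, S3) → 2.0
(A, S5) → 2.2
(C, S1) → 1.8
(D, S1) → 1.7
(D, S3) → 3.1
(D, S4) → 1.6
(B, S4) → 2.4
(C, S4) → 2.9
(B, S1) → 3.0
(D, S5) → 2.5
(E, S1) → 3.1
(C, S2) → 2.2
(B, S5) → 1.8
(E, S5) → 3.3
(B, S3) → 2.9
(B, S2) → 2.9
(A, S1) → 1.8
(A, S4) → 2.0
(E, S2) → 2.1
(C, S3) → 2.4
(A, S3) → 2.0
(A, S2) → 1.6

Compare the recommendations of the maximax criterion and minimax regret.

maximax → E; minimax regret → E (agree)

Row maxima: A=2.2, B=3.0, C=2.9, D=3.1, E=3.3
Best best-case = 3.3 → E.
Column bests: S1=3.1, S2=2.9, S3=3.1, S4=2.9, S5=3.3.
A regrets: 1.3, 1.3, 1.1, 0.9, 1.1 → max 1.3
B regrets: 0.1, 0.0, 0.2, 0.5, 1.5 → max 1.5
C regrets: 1.3, 0.7, 0.7, 0.0, 0.8 → max 1.3
D regrets: 1.4, 1.2, 0.0, 1.3, 0.8 → max 1.4
E regrets: 0.0, 0.8, 1.1, 1.2, 0.0 → max 1.2
Smallest max regret = 1.2 → E.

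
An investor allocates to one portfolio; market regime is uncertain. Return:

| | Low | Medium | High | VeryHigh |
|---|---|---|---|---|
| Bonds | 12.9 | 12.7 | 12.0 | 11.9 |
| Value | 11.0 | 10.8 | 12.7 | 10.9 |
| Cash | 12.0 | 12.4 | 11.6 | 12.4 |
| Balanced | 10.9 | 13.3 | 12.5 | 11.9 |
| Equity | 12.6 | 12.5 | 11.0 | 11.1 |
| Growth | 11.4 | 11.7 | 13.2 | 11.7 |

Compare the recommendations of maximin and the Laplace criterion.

maximin → Bonds; laplace → Bonds (agree)

Row minima: Bonds=11.9, Value=10.8, Cash=11.6, Balanced=10.9, Equity=11.0, Growth=11.4
Best worst-case = 11.9 → Bonds.
Row averages: Bonds=12.375, Value=11.35, Cash=12.1, Balanced=12.15, Equity=11.8, Growth=12
Highest average = 12.375 → Bonds.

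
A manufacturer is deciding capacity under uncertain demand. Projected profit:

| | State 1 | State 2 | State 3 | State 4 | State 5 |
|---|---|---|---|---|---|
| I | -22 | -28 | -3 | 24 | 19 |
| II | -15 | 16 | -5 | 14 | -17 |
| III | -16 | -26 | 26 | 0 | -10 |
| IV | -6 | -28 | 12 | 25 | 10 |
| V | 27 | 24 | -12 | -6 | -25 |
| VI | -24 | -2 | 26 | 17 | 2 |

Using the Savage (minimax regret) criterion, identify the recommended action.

Column bests: State 1=27, State 2=24, State 3=26, State 4=25, State 5=19.
I regrets: 49, 52, 29, 1, 0 → max 52
II regrets: 42, 8, 31, 11, 36 → max 42
III regrets: 43, 50, 0, 25, 29 → max 50
IV regrets: 33, 52, 14, 0, 9 → max 52
V regrets: 0, 0, 38, 31, 44 → max 44
VI regrets: 51, 26, 0, 8, 17 → max 51
Smallest max regret = 42 → II.

II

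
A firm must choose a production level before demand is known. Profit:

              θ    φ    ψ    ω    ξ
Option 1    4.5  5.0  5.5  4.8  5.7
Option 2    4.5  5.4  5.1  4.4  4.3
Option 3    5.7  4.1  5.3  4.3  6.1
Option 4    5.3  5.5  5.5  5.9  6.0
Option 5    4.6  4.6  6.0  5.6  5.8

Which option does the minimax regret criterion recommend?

Column bests: θ=5.7, φ=5.5, ψ=6.0, ω=5.9, ξ=6.1.
Option 1 regrets: 1.2, 0.5, 0.5, 1.1, 0.4 → max 1.2
Option 2 regrets: 1.2, 0.1, 0.9, 1.5, 1.8 → max 1.8
Option 3 regrets: 0.0, 1.4, 0.7, 1.6, 0.0 → max 1.6
Option 4 regrets: 0.4, 0.0, 0.5, 0.0, 0.1 → max 0.5
Option 5 regrets: 1.1, 0.9, 0.0, 0.3, 0.3 → max 1.1
Smallest max regret = 0.5 → Option 4.

Option 4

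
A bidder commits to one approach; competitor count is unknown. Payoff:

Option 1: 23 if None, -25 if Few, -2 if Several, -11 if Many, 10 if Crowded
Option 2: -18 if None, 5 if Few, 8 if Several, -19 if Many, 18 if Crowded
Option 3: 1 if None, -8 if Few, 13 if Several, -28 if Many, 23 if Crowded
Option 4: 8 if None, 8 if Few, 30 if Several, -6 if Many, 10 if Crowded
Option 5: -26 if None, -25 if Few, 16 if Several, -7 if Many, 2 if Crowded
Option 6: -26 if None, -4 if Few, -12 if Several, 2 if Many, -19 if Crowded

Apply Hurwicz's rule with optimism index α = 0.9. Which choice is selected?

Option 4

Option 1: 0.9·23 + 0.1·(-25) = 18.2
Option 2: 0.9·18 + 0.1·(-19) = 14.3
Option 3: 0.9·23 + 0.1·(-28) = 17.9
Option 4: 0.9·30 + 0.1·(-6) = 26.4
Option 5: 0.9·16 + 0.1·(-26) = 11.8
Option 6: 0.9·2 + 0.1·(-26) = -0.8
Highest Hurwicz score = 26.4 → Option 4.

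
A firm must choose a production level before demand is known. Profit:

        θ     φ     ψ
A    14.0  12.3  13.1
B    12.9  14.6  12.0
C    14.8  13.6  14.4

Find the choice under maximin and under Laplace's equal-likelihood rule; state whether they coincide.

Row minima: A=12.3, B=12.0, C=13.6
Best worst-case = 13.6 → C.
Row averages: A=197/15, B=79/6, C=214/15
Highest average = 214/15 → C.

maximin → C; laplace → C (agree)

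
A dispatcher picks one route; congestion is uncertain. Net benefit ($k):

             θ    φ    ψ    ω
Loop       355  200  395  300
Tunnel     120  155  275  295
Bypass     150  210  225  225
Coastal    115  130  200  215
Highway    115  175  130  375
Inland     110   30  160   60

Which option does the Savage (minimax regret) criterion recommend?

Loop

Column bests: θ=355, φ=210, ψ=395, ω=375.
Loop regrets: 0, 10, 0, 75 → max 75
Tunnel regrets: 235, 55, 120, 80 → max 235
Bypass regrets: 205, 0, 170, 150 → max 205
Coastal regrets: 240, 80, 195, 160 → max 240
Highway regrets: 240, 35, 265, 0 → max 265
Inland regrets: 245, 180, 235, 315 → max 315
Smallest max regret = 75 → Loop.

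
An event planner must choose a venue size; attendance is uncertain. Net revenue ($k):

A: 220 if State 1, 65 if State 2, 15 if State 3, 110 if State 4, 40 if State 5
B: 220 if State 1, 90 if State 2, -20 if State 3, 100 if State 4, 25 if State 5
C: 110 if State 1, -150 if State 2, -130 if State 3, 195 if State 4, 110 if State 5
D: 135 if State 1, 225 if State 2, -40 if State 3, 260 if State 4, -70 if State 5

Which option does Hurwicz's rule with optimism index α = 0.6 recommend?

A

A: 0.6·220 + 0.4·15 = 138
B: 0.6·220 + 0.4·(-20) = 124
C: 0.6·195 + 0.4·(-150) = 57
D: 0.6·260 + 0.4·(-70) = 128
Highest Hurwicz score = 138 → A.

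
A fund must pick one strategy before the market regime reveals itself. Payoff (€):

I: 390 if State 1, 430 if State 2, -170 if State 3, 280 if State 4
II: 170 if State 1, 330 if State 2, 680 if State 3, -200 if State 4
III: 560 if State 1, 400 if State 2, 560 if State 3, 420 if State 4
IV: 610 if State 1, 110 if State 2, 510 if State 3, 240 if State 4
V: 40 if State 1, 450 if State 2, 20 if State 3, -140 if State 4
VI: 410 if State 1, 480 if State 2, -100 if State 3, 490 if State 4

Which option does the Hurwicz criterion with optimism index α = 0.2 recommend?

I: 0.2·430 + 0.8·(-170) = -50
II: 0.2·680 + 0.8·(-200) = -24
III: 0.2·560 + 0.8·400 = 432
IV: 0.2·610 + 0.8·110 = 210
V: 0.2·450 + 0.8·(-140) = -22
VI: 0.2·490 + 0.8·(-100) = 18
Highest Hurwicz score = 432 → III.

III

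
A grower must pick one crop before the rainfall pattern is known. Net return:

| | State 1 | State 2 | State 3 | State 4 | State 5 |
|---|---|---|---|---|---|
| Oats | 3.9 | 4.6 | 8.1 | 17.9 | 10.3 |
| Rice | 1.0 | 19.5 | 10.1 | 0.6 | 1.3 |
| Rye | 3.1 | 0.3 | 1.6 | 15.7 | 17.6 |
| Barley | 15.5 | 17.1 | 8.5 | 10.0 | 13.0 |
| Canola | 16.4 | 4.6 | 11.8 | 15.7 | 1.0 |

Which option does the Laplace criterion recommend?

Row averages: Oats=8.96, Rice=6.5, Rye=7.66, Barley=12.82, Canola=9.9
Highest average = 12.82 → Barley.

Barley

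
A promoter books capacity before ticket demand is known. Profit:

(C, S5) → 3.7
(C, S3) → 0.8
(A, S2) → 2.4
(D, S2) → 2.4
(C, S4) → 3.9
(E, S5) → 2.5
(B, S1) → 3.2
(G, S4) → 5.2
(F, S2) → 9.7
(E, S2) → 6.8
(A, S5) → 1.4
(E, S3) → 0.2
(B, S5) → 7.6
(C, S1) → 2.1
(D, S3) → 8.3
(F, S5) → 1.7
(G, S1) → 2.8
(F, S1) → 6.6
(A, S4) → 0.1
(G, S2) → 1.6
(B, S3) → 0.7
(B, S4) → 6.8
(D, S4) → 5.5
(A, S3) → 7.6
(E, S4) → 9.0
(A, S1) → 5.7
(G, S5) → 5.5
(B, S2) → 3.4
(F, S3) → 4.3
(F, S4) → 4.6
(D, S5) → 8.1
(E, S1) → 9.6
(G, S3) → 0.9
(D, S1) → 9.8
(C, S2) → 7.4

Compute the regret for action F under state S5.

6.4

Best payoff under S5 is 8.1.
Regret = 8.1 − 1.7 = 6.4.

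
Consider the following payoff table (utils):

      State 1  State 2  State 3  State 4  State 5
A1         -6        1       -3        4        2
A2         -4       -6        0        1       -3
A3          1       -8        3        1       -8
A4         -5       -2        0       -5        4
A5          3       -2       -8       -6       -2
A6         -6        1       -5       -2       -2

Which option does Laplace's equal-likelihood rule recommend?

A1

Row averages: A1=-0.4, A2=-2.4, A3=-2.2, A4=-1.6, A5=-3, A6=-2.8
Highest average = -0.4 → A1.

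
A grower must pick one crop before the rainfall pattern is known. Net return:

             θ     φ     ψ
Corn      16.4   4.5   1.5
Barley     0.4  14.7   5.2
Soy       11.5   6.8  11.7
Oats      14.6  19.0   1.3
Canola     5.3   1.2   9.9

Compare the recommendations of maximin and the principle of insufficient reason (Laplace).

Row minima: Corn=1.5, Barley=0.4, Soy=6.8, Oats=1.3, Canola=1.2
Best worst-case = 6.8 → Soy.
Row averages: Corn=112/15, Barley=203/30, Soy=10, Oats=349/30, Canola=82/15
Highest average = 349/30 → Oats.

maximin → Soy; laplace → Oats (disagree)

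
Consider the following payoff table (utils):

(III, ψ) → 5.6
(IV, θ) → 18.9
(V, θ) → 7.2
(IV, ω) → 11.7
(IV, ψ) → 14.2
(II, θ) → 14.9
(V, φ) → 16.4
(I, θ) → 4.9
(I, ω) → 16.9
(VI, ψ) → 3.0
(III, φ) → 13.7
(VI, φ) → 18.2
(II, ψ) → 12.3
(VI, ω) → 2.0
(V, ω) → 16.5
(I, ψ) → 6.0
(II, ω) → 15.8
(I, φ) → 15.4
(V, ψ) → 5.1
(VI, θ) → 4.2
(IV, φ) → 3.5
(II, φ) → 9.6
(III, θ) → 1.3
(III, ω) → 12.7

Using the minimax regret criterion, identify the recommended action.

Column bests: θ=18.9, φ=18.2, ψ=14.2, ω=16.9.
I regrets: 14.0, 2.8, 8.2, 0.0 → max 14.0
II regrets: 4.0, 8.6, 1.9, 1.1 → max 8.6
III regrets: 17.6, 4.5, 8.6, 4.2 → max 17.6
IV regrets: 0.0, 14.7, 0.0, 5.2 → max 14.7
V regrets: 11.7, 1.8, 9.1, 0.4 → max 11.7
VI regrets: 14.7, 0.0, 11.2, 14.9 → max 14.9
Smallest max regret = 8.6 → II.

II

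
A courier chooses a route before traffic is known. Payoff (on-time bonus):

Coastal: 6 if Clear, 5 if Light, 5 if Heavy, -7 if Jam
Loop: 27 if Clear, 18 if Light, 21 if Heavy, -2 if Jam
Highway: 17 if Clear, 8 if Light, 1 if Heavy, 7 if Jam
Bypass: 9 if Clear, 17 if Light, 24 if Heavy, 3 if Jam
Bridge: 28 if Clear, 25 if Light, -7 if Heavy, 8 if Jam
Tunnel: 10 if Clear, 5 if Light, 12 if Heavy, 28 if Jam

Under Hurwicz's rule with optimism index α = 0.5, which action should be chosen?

Tunnel

Coastal: 0.5·6 + 0.5·(-7) = -0.5
Loop: 0.5·27 + 0.5·(-2) = 12.5
Highway: 0.5·17 + 0.5·1 = 9
Bypass: 0.5·24 + 0.5·3 = 13.5
Bridge: 0.5·28 + 0.5·(-7) = 10.5
Tunnel: 0.5·28 + 0.5·5 = 16.5
Highest Hurwicz score = 16.5 → Tunnel.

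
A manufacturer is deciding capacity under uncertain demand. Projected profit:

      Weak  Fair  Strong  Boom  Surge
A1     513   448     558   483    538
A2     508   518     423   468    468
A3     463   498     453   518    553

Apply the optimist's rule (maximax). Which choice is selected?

Row maxima: A1=558, A2=518, A3=553
Best best-case = 558 → A1.

A1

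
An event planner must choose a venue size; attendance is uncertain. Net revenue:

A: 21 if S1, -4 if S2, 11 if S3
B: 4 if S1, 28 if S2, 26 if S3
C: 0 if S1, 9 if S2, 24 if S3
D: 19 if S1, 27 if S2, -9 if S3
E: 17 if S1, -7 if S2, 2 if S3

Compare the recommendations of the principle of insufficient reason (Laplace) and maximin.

Row averages: A=28/3, B=58/3, C=11, D=37/3, E=4
Highest average = 58/3 → B.
Row minima: A=-4, B=4, C=0, D=-9, E=-7
Best worst-case = 4 → B.

laplace → B; maximin → B (agree)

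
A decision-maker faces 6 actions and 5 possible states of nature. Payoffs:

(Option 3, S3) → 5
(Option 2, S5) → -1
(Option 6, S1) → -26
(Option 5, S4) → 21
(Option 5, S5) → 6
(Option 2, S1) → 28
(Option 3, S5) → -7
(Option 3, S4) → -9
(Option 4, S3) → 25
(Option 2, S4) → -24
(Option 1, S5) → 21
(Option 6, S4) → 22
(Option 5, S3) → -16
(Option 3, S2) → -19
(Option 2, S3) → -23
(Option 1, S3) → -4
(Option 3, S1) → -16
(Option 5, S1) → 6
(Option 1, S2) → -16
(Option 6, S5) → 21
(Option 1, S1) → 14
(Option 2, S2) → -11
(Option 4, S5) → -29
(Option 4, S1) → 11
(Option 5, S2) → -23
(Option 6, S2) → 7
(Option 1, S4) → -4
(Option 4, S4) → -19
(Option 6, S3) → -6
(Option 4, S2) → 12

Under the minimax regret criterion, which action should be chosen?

Column bests: S1=28, S2=12, S3=25, S4=22, S5=21.
Option 1 regrets: 14, 28, 29, 26, 0 → max 29
Option 2 regrets: 0, 23, 48, 46, 22 → max 48
Option 3 regrets: 44, 31, 20, 31, 28 → max 44
Option 4 regrets: 17, 0, 0, 41, 50 → max 50
Option 5 regrets: 22, 35, 41, 1, 15 → max 41
Option 6 regrets: 54, 5, 31, 0, 0 → max 54
Smallest max regret = 29 → Option 1.

Option 1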